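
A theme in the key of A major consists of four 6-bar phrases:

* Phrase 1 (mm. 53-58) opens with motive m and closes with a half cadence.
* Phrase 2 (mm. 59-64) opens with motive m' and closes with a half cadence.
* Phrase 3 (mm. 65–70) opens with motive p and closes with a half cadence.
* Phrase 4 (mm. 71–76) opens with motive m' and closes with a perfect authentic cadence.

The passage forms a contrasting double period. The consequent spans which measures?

In a double period the four phrases pair into a large antecedent (phrases 1–2, ending half cadence) and a large consequent (phrases 3–4, ending perfect authentic cadence). The consequent spans measures 65-76.

measures 65–76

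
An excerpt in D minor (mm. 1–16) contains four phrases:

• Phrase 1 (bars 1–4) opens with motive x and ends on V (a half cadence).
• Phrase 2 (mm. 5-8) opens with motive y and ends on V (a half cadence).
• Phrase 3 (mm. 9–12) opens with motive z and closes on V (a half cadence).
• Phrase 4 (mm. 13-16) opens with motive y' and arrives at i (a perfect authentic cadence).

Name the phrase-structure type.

Four phrases in two halves: the first half (mm. 1–8) ends with a half cadence, the second (mm. 9–16) with a perfect authentic cadence — a large antecedent–consequent pair, i.e. a double period.
Phrase 3 begins with different material from phrase 1, making it contrasting.

contrasting double period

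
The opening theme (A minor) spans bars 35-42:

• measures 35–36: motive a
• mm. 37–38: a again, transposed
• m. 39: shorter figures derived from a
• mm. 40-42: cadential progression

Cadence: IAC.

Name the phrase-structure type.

Basic idea (mm. 35-36) + its repetition (mm. 37–38) form the presentation; fragmentation and cadence (bars 39–42) form the continuation — the 8-bar whole is a sentence.

sentence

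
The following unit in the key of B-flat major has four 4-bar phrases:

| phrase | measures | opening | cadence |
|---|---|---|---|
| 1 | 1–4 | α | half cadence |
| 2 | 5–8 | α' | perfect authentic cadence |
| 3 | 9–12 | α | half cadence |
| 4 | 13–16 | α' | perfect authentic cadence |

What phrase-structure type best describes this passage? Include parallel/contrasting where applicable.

repeated period

The cadence pattern HC–PAC–HC–PAC is weak–strong twice, and phrases 3–4 restate phrases 1–2: a period heard twice, not a double period (which would end weakly at phrase 2).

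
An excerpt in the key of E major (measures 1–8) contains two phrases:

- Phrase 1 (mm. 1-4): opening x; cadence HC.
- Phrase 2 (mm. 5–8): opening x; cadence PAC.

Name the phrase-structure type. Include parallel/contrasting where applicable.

Phrase 1 ends with a half cadence (weaker) and phrase 2 with a perfect authentic cadence (stronger): antecedent + consequent = a period.
The two phrases open with the same material (x / x), so the period is parallel.

parallel period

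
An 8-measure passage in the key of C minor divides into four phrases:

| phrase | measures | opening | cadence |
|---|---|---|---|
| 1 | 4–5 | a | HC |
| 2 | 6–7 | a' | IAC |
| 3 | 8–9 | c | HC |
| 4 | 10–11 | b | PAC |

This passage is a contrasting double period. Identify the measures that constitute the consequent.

In a double period the four phrases pair into a large antecedent (phrases 1–2, ending imperfect authentic cadence) and a large consequent (phrases 3–4, ending perfect authentic cadence). The consequent spans bars 8–11.

measures 8–11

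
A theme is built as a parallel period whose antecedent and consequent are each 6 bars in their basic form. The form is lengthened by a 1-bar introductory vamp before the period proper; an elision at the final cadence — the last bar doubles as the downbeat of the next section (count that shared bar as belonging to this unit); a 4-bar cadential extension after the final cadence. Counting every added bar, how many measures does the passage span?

Basic parallel period: 6 + 6 = 12 bars.
12 (basic form) + 1 (introduction) + 4 (cadential extension) = 17.
The elision shares a bar with the next section but does not change this unit's count.

17 measures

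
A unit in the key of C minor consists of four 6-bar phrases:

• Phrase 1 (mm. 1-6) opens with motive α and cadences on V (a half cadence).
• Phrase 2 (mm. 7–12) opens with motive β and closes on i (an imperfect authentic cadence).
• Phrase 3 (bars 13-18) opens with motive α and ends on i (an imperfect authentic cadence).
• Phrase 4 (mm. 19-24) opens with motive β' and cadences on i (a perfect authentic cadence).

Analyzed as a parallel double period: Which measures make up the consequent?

measures 13–24

In a double period the four phrases pair into a large antecedent (phrases 1–2, ending imperfect authentic cadence) and a large consequent (phrases 3–4, ending perfect authentic cadence). The consequent spans bars 13–24.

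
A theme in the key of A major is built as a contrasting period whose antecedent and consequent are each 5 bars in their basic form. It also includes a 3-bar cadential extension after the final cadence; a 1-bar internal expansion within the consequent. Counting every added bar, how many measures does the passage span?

14 measures

Basic contrasting period: 5 + 5 = 10 bars.
10 (basic form) + 3 (cadential extension) + 1 (internal expansion) = 14.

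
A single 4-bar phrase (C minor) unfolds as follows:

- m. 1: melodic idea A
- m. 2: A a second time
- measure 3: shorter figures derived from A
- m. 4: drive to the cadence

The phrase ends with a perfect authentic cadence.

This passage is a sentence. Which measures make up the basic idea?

The presentation of a sentence is the basic idea (measure 1) plus its repetition (m. 2); the basic idea is therefore bar 1.

measures 1–1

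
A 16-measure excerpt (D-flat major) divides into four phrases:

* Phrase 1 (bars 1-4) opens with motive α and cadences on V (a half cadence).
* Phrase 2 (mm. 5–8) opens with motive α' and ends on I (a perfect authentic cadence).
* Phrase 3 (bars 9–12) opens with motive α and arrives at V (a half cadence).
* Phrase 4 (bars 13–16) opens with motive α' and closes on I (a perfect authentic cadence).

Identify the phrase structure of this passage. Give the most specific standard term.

repeated period

The cadence pattern HC–PAC–HC–PAC is weak–strong twice, and phrases 3–4 restate phrases 1–2: a period heard twice, not a double period (which would end weakly at phrase 2).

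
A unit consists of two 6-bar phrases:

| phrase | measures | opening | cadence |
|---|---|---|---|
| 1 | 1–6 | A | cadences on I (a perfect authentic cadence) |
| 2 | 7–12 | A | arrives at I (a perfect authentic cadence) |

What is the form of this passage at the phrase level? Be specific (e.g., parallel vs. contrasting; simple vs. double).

Both phrases have the same opening (A) and the same cadence (perfect authentic cadence): the second is a restatement, not a consequent, so this is a repeated phrase rather than a period.

repeated phrase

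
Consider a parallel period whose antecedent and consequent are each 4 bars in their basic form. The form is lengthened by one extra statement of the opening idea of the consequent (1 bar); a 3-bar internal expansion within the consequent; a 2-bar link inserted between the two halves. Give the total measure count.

Basic parallel period: 4 + 4 = 8 bars.
8 (basic form) + 1 (extra statement) + 3 (internal expansion) + 2 (link) = 14.

14 measures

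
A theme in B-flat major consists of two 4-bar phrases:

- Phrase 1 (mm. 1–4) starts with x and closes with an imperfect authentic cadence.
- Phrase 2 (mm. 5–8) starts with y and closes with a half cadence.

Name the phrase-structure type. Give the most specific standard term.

phrase group

The second phrase closes with a half cadence, which is not stronger than the first phrase's imperfect authentic cadence; without a weak→strong cadential pair there is no antecedent–consequent relationship, so this is a phrase group rather than a period.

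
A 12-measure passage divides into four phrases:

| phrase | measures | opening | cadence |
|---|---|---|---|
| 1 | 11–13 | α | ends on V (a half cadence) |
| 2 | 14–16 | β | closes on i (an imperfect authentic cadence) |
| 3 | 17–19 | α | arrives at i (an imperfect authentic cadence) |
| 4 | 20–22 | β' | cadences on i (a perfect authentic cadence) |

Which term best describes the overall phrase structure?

parallel double period

Four phrases in two halves: the first half (bars 11-16) ends with an imperfect authentic cadence, the second (bars 17-22) with a perfect authentic cadence — a large antecedent–consequent pair, i.e. a double period.
Phrase 3 begins with the same material as phrase 1, making it parallel.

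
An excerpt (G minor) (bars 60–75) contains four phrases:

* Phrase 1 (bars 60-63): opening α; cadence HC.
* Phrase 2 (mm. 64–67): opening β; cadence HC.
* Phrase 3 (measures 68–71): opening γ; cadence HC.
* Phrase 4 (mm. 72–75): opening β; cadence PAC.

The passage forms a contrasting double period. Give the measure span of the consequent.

measures 68–75

In a double period the first pair of phrases (ending half cadence) is the large antecedent and the second pair (ending perfect authentic cadence) is the large consequent; the consequent is measures 68–75.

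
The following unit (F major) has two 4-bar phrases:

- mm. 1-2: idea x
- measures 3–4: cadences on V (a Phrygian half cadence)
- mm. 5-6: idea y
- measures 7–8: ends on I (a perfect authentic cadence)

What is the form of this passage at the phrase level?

contrasting period

Phrase 1 ends with a Phrygian half cadence (weaker) and phrase 2 with a perfect authentic cadence (stronger): antecedent + consequent = a period.
The two phrases open with different material (x / y), so the period is contrasting.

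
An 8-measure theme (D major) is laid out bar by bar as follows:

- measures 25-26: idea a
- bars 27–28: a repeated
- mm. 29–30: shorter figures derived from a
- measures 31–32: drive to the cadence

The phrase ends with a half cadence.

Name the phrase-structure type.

sentence

Basic idea (mm. 25–26) + its repetition (mm. 27–28) form the presentation; fragmentation and cadence (mm. 29-32) form the continuation — the 8-bar whole is a sentence.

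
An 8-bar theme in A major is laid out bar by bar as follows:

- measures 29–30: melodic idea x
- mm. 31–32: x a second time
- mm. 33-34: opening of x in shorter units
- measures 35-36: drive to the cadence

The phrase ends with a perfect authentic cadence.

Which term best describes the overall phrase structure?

sentence

Basic idea (bars 29–30) + its repetition (mm. 31–32) form the presentation; fragmentation and cadence (mm. 33–36) form the continuation — the 8-bar whole is a sentence.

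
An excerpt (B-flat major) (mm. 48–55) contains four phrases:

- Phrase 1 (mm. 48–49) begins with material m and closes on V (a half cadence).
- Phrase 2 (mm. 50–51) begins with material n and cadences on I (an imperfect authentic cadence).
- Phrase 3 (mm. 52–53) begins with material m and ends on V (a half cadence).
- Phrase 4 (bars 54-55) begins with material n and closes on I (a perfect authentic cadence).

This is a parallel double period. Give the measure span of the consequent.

measures 52–55

In a double period the first pair of phrases (ending imperfect authentic cadence) is the large antecedent and the second pair (ending perfect authentic cadence) is the large consequent; the consequent is measures 52–55.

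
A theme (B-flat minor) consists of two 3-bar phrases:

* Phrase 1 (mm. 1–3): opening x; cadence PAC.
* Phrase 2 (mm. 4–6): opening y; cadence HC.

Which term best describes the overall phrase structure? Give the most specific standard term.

The second phrase closes with a half cadence, which is not stronger than the first phrase's perfect authentic cadence; without a weak→strong cadential pair there is no antecedent–consequent relationship, so this is a phrase group rather than a period.

phrase group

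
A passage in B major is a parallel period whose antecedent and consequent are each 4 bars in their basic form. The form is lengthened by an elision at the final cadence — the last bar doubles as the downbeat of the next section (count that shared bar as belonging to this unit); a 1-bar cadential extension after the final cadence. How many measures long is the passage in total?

9 measures

Basic parallel period: 4 + 4 = 8 bars.
8 (basic form) + 1 (cadential extension) = 9.
The elision shares a bar with the next section but does not change this unit's count.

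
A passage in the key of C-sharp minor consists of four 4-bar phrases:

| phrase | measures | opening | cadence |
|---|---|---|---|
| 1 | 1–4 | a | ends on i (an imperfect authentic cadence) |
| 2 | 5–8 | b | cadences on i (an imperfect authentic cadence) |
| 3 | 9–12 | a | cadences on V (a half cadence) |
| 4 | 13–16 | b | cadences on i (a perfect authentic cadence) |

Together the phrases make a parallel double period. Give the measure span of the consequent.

measures 9–16

In a double period the first pair of phrases (ending imperfect authentic cadence) is the large antecedent and the second pair (ending perfect authentic cadence) is the large consequent; the consequent is measures 9–16.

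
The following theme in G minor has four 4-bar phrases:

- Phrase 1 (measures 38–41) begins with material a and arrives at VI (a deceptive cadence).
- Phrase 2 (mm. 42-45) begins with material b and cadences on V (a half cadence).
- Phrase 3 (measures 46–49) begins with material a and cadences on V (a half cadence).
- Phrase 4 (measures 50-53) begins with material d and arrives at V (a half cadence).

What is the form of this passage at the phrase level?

phrase group

Phrase 4 ends with a half cadence, no stronger than phrase 2's half cadence, so the four phrases do not form a double period; nor do phrases 3–4 duplicate 1–2, so it is not a repeated period. With no phrase reaching a conclusive cadence, the passage is a phrase group.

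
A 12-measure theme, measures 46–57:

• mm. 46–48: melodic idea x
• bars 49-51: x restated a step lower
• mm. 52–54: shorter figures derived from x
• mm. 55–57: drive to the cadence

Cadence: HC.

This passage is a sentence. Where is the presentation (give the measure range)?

The presentation of a sentence is the basic idea (bars 46-48) plus its repetition (bars 49-51); the presentation is therefore mm. 46–51.

measures 46–51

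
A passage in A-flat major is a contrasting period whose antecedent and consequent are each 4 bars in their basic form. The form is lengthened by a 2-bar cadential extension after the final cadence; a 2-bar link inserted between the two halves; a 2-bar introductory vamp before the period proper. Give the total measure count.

Basic contrasting period: 4 + 4 = 8 bars.
8 (basic form) + 2 (cadential extension) + 2 (link) + 2 (introduction) = 14.

14 measures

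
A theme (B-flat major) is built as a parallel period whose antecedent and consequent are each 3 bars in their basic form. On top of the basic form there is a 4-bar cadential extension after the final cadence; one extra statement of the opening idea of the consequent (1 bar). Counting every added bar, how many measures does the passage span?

Basic parallel period: 3 + 3 = 6 bars.
6 (basic form) + 4 (cadential extension) + 1 (extra statement) = 11.

11 measures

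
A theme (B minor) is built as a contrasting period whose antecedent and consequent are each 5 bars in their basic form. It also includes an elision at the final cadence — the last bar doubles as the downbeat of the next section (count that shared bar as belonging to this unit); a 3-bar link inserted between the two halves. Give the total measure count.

13 measures

Basic contrasting period: 5 + 5 = 10 bars.
10 (basic form) + 3 (link) = 13.
The elision shares a bar with the next section but does not change this unit's count.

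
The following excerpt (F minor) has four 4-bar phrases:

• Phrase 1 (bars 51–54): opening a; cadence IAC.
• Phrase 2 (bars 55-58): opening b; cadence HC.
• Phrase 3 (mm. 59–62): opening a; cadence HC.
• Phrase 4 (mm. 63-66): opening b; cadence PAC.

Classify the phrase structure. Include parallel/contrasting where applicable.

parallel double period

Four phrases in two halves: the first half (bars 51-58) ends with a half cadence, the second (mm. 59-66) with a perfect authentic cadence — a large antecedent–consequent pair, i.e. a double period.
Phrase 3 begins with the same material as phrase 1, making it parallel.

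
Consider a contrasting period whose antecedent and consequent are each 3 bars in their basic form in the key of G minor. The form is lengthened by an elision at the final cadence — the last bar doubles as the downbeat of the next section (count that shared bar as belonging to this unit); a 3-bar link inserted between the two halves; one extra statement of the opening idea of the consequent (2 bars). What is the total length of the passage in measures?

Basic contrasting period: 3 + 3 = 6 bars.
6 (basic form) + 3 (link) + 2 (extra statement) = 11.
The elision shares a bar with the next section but does not change this unit's count.

11 measures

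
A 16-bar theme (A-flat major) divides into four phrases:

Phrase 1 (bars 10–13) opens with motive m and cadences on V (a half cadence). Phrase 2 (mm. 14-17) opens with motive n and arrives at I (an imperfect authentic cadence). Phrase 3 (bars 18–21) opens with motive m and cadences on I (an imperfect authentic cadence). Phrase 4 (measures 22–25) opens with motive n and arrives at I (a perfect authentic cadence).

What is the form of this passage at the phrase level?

parallel double period

Four phrases in two halves: the first half (measures 10–17) ends with an imperfect authentic cadence, the second (measures 18–25) with a perfect authentic cadence — a large antecedent–consequent pair, i.e. a double period.
Phrase 3 begins with the same material as phrase 1, making it parallel.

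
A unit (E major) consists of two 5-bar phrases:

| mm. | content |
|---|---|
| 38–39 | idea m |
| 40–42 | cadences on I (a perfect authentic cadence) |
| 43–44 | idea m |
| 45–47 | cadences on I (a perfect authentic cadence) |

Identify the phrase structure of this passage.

Both phrases have the same opening (m) and the same cadence (perfect authentic cadence): the second is a restatement, not a consequent, so this is a repeated phrase rather than a period.

repeated phrase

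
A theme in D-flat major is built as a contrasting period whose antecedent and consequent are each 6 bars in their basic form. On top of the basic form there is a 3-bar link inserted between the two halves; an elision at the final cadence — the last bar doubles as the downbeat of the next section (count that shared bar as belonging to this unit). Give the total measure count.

Basic contrasting period: 6 + 6 = 12 bars.
12 (basic form) + 3 (link) = 15.
The elision shares a bar with the next section but does not change this unit's count.

15 measures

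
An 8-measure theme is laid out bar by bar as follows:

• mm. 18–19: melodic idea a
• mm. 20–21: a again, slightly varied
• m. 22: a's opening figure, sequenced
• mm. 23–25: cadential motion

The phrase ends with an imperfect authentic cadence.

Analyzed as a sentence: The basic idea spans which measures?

measures 18–19

The presentation of a sentence is the basic idea (bars 18–19) plus its repetition (measures 20-21); the basic idea is therefore mm. 18–19.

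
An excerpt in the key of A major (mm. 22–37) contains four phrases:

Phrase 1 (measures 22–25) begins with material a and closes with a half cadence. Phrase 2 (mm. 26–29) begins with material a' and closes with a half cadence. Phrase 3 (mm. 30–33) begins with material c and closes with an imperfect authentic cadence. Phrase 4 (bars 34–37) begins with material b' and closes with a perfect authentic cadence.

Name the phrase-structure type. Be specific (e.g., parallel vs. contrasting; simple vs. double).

contrasting double period

Four phrases in two halves: the first half (mm. 22–29) ends with a half cadence, the second (measures 30-37) with a perfect authentic cadence — a large antecedent–consequent pair, i.e. a double period.
Phrase 3 begins with different material from phrase 1, making it contrasting.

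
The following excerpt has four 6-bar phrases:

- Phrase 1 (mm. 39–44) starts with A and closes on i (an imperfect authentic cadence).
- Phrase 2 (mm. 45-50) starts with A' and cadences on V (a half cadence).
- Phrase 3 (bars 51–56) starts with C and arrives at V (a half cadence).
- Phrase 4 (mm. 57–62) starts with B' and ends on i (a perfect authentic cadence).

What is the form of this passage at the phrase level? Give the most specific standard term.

Four phrases in two halves: the first half (mm. 39-50) ends with a half cadence, the second (measures 51–62) with a perfect authentic cadence — a large antecedent–consequent pair, i.e. a double period.
Phrase 3 begins with different material from phrase 1, making it contrasting.

contrasting double period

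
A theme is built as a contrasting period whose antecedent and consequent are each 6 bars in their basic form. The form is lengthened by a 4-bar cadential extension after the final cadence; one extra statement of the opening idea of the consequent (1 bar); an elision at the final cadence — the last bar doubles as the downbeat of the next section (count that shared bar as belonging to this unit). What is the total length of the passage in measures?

17 measures

Basic contrasting period: 6 + 6 = 12 bars.
12 (basic form) + 4 (cadential extension) + 1 (extra statement) = 17.
The elision shares a bar with the next section but does not change this unit's count.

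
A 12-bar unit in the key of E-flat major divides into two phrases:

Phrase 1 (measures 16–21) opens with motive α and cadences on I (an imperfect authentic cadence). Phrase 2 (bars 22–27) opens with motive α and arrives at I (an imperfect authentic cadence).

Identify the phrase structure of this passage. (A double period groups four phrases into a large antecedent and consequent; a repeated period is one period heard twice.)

repeated phrase

Both phrases have the same opening (α) and the same cadence (imperfect authentic cadence): the second is a restatement, not a consequent, so this is a repeated phrase rather than a period.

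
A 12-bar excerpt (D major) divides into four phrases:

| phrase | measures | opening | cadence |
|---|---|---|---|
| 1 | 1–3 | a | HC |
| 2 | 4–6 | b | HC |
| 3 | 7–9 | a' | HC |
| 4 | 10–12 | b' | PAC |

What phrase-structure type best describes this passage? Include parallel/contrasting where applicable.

parallel double period

Four phrases in two halves: the first half (bars 1–6) ends with a half cadence, the second (mm. 7–12) with a perfect authentic cadence — a large antecedent–consequent pair, i.e. a double period.
Phrase 3 begins with the same material as phrase 1, making it parallel.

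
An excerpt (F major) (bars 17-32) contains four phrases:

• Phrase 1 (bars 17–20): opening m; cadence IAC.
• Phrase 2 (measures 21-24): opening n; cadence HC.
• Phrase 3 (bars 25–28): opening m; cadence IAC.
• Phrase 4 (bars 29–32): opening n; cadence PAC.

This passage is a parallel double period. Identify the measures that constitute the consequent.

In a double period the four phrases pair into a large antecedent (phrases 1–2, ending half cadence) and a large consequent (phrases 3–4, ending perfect authentic cadence). The consequent spans mm. 25–32.

measures 25–32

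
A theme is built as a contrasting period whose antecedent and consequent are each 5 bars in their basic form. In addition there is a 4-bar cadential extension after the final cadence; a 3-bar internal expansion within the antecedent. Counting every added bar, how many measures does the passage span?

17 measures

Basic contrasting period: 5 + 5 = 10 bars.
10 (basic form) + 4 (cadential extension) + 3 (internal expansion) = 17.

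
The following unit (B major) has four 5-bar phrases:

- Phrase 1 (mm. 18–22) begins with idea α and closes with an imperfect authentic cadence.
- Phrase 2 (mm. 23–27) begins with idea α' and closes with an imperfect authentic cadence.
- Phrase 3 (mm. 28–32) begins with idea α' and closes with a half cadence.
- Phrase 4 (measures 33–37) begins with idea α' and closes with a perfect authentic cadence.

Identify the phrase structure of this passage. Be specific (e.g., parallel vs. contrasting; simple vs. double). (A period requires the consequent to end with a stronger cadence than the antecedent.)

parallel double period

Four phrases in two halves: the first half (measures 18–27) ends with an imperfect authentic cadence, the second (mm. 28–37) with a perfect authentic cadence — a large antecedent–consequent pair, i.e. a double period.
Phrase 3 begins with the same material as phrase 1, making it parallel.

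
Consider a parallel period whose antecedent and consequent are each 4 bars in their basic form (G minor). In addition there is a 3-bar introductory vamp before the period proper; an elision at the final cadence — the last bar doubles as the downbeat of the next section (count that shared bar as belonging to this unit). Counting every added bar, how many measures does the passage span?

11 measures

Basic parallel period: 4 + 4 = 8 bars.
8 (basic form) + 3 (introduction) = 11.
The elision shares a bar with the next section but does not change this unit's count.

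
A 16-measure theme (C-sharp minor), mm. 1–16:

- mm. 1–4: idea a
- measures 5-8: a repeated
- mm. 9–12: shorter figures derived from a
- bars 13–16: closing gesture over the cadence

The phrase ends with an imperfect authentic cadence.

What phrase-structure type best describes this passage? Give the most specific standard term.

sentence

Basic idea (bars 1–4) + its repetition (mm. 5–8) form the presentation; fragmentation and cadence (mm. 9–16) form the continuation — the 16-bar whole is a sentence.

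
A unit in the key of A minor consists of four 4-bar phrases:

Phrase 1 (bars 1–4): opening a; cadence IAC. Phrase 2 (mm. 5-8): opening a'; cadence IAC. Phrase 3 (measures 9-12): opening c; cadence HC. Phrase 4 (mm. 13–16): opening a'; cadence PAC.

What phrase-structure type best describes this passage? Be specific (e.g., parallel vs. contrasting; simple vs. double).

contrasting double period

Four phrases in two halves: the first half (bars 1–8) ends with an imperfect authentic cadence, the second (measures 9-16) with a perfect authentic cadence — a large antecedent–consequent pair, i.e. a double period.
Phrase 3 begins with different material from phrase 1, making it contrasting.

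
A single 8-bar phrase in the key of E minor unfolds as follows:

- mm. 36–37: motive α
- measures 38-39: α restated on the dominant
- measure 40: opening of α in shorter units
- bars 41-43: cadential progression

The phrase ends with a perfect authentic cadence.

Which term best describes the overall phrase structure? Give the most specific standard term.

sentence

Basic idea (measures 36–37) + its repetition (bars 38–39) form the presentation; fragmentation and cadence (mm. 40–43) form the continuation — the 8-bar whole is a sentence.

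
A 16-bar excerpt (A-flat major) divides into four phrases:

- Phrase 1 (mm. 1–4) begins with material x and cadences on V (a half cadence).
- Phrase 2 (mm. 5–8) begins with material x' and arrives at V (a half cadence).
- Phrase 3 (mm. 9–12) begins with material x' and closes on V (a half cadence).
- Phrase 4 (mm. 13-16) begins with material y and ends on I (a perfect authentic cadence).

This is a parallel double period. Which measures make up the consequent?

In a double period the first pair of phrases (ending half cadence) is the large antecedent and the second pair (ending perfect authentic cadence) is the large consequent; the consequent is measures 9–16.

measures 9–16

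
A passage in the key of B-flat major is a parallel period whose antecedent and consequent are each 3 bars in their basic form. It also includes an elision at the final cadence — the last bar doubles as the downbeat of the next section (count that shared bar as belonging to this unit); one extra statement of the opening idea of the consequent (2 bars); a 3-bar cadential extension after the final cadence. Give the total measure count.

11 measures

Basic parallel period: 3 + 3 = 6 bars.
6 (basic form) + 2 (extra statement) + 3 (cadential extension) = 11.
The elision shares a bar with the next section but does not change this unit's count.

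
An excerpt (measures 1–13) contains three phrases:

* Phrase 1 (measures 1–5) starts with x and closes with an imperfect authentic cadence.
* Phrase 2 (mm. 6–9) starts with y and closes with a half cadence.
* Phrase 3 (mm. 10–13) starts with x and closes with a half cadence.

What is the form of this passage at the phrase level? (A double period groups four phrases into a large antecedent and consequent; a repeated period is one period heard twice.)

The final phrase closes with a half cadence, which is not stronger than the preceding half cadence; the 3 phrases lack an overall antecedent–consequent design and so form a phrase group.

phrase group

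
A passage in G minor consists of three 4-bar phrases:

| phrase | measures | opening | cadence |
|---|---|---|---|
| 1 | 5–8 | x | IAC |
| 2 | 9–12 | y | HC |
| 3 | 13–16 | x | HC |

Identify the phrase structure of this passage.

The final phrase closes with a half cadence, which is not stronger than the preceding half cadence; the 3 phrases lack an overall antecedent–consequent design and so form a phrase group.

phrase group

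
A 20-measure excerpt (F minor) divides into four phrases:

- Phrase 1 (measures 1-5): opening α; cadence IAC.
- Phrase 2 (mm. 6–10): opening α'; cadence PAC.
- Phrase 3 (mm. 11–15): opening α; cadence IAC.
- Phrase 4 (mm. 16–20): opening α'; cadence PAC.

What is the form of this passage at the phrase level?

repeated period

The cadence pattern IAC–PAC–IAC–PAC is weak–strong twice, and phrases 3–4 restate phrases 1–2: a period heard twice, not a double period (which would end weakly at phrase 2).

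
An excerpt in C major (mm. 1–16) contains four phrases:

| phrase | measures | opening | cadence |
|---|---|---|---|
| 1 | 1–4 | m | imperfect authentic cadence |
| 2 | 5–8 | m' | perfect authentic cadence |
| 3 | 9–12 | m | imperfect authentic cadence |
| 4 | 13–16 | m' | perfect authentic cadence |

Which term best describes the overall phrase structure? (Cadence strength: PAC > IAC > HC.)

The cadence pattern IAC–PAC–IAC–PAC is weak–strong twice, and phrases 3–4 restate phrases 1–2: a period heard twice, not a double period (which would end weakly at phrase 2).

repeated period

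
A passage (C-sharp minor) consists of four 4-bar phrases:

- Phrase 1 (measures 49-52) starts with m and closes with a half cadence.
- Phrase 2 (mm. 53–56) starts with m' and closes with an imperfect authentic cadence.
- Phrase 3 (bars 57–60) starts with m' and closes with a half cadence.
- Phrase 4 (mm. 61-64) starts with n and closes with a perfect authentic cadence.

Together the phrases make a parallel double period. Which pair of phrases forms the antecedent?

In a double period the first pair of phrases (ending imperfect authentic cadence) is the large antecedent and the second pair (ending perfect authentic cadence) is the large consequent; the antecedent is phrases 1 and 2.

phrases 1 and 2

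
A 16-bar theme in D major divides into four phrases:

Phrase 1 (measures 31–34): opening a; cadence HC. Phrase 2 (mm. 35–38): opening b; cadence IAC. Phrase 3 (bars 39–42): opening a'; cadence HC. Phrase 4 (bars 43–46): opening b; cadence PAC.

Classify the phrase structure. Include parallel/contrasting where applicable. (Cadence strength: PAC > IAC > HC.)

parallel double period

Four phrases in two halves: the first half (mm. 31–38) ends with an imperfect authentic cadence, the second (bars 39–46) with a perfect authentic cadence — a large antecedent–consequent pair, i.e. a double period.
Phrase 3 begins with the same material as phrase 1, making it parallel.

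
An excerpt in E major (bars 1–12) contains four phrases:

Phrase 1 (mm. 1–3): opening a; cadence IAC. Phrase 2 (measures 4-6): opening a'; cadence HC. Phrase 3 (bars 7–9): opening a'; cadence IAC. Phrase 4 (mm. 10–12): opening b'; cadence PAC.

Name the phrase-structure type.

Four phrases in two halves: the first half (mm. 1-6) ends with a half cadence, the second (mm. 7–12) with a perfect authentic cadence — a large antecedent–consequent pair, i.e. a double period.
Phrase 3 begins with the same material as phrase 1, making it parallel.

parallel double period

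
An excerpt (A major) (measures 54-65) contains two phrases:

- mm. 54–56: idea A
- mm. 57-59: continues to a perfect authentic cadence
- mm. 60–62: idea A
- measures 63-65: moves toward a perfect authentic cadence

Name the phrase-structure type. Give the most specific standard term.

Both phrases have the same opening (A) and the same cadence (perfect authentic cadence): the second is a restatement, not a consequent, so this is a repeated phrase rather than a period.

repeated phrase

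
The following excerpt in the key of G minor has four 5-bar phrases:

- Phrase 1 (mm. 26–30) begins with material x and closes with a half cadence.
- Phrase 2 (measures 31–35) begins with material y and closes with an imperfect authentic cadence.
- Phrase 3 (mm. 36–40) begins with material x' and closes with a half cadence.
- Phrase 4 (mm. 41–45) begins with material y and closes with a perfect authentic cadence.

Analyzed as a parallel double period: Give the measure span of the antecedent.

measures 26–35

In a double period the four phrases pair into a large antecedent (phrases 1–2, ending imperfect authentic cadence) and a large consequent (phrases 3–4, ending perfect authentic cadence). The antecedent spans bars 26–35.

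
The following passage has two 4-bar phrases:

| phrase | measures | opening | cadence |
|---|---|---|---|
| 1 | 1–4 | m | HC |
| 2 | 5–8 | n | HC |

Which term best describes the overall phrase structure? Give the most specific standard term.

phrase group

The second phrase closes with a half cadence, which is not stronger than the first phrase's half cadence; without a weak→strong cadential pair there is no antecedent–consequent relationship, so this is a phrase group rather than a period.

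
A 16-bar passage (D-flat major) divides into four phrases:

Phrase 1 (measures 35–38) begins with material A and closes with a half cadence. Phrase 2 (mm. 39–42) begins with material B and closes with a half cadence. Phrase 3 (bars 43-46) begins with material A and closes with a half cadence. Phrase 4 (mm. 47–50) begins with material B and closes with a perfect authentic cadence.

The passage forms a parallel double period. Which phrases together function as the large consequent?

In a double period the first pair of phrases (ending half cadence) is the large antecedent and the second pair (ending perfect authentic cadence) is the large consequent; the consequent is phrases 3 and 4.

phrases 3 and 4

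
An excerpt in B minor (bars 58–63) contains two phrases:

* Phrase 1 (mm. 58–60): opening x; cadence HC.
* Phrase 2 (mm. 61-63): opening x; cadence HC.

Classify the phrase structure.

repeated phrase

Both phrases have the same opening (x) and the same cadence (half cadence): the second is a restatement, not a consequent, so this is a repeated phrase rather than a period.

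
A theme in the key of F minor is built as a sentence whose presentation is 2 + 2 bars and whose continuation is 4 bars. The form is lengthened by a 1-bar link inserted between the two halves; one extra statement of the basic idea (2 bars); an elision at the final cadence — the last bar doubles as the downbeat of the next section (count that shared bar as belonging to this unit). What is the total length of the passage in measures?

11 measures

Basic sentence: 2 + 2 + 4 = 8 bars.
8 (basic form) + 1 (link) + 2 (extra statement) = 11.
The elision shares a bar with the next section but does not change this unit's count.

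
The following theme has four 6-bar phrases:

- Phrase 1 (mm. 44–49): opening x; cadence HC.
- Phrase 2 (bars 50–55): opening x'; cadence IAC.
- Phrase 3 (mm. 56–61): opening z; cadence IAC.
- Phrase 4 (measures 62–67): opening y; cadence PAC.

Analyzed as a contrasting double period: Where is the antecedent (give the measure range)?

In a double period the four phrases pair into a large antecedent (phrases 1–2, ending imperfect authentic cadence) and a large consequent (phrases 3–4, ending perfect authentic cadence). The antecedent spans measures 44–55.

measures 44–55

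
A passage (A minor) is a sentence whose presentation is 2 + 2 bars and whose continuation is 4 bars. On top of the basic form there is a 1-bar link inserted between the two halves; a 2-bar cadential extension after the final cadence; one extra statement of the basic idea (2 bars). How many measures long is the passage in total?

Basic sentence: 2 + 2 + 4 = 8 bars.
8 (basic form) + 1 (link) + 2 (cadential extension) + 2 (extra statement) = 13.

13 measures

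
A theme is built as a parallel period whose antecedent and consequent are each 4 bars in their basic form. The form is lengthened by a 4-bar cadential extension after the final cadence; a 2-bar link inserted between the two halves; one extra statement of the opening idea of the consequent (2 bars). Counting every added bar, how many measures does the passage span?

Basic parallel period: 4 + 4 = 8 bars.
8 (basic form) + 4 (cadential extension) + 2 (link) + 2 (extra statement) = 16.

16 measures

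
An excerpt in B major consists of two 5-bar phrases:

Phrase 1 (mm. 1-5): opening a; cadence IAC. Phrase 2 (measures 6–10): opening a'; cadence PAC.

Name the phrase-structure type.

parallel period

Phrase 1 ends with an imperfect authentic cadence (weaker) and phrase 2 with a perfect authentic cadence (stronger): antecedent + consequent = a period.
The two phrases open with the same material (a / a'), so the period is parallel.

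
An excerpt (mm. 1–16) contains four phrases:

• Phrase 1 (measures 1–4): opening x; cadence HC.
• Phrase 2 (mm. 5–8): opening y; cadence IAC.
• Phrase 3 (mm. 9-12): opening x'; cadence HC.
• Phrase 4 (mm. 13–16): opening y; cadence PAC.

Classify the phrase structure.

parallel double period

Four phrases in two halves: the first half (bars 1–8) ends with an imperfect authentic cadence, the second (bars 9–16) with a perfect authentic cadence — a large antecedent–consequent pair, i.e. a double period.
Phrase 3 begins with the same material as phrase 1, making it parallel.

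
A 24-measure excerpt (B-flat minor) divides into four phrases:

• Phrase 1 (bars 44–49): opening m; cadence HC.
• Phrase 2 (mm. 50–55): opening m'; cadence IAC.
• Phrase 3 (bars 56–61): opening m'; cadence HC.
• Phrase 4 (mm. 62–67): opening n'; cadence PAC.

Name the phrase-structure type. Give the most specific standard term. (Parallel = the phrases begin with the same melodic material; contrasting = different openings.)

parallel double period

Four phrases in two halves: the first half (measures 44-55) ends with an imperfect authentic cadence, the second (measures 56-67) with a perfect authentic cadence — a large antecedent–consequent pair, i.e. a double period.
Phrase 3 begins with the same material as phrase 1, making it parallel.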